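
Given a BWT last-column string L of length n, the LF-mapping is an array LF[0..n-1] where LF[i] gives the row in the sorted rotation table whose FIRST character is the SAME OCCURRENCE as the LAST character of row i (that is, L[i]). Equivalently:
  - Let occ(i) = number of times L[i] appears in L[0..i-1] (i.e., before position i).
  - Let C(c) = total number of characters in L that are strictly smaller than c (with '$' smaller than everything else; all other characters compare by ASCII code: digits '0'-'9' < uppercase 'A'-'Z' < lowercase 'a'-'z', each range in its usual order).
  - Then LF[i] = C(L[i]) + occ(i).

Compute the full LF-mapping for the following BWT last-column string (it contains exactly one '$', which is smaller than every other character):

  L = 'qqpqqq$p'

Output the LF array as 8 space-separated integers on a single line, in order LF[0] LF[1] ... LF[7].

Answer: 3 4 1 5 6 7 0 2

Derivation:
Char counts: '$':1, 'p':2, 'q':5
C (first-col start): C('$')=0, C('p')=1, C('q')=3
L[0]='q': occ=0, LF[0]=C('q')+0=3+0=3
L[1]='q': occ=1, LF[1]=C('q')+1=3+1=4
L[2]='p': occ=0, LF[2]=C('p')+0=1+0=1
L[3]='q': occ=2, LF[3]=C('q')+2=3+2=5
L[4]='q': occ=3, LF[4]=C('q')+3=3+3=6
L[5]='q': occ=4, LF[5]=C('q')+4=3+4=7
L[6]='$': occ=0, LF[6]=C('$')+0=0+0=0
L[7]='p': occ=1, LF[7]=C('p')+1=1+1=2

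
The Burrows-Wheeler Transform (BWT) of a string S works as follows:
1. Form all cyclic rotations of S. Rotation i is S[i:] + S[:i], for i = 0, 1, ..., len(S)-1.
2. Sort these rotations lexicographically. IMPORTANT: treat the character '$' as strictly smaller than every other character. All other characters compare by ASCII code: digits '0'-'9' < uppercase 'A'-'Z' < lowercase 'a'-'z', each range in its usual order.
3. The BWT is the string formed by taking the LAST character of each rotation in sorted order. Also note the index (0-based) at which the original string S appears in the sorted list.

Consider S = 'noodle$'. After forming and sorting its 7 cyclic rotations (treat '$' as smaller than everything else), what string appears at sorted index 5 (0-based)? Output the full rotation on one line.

Answer: odle$no

Derivation:
All 7 rotations (rotation i = S[i:]+S[:i]):
  rot[0] = noodle$
  rot[1] = oodle$n
  rot[2] = odle$no
  rot[3] = dle$noo
  rot[4] = le$nood
  rot[5] = e$noodl
  rot[6] = $noodle
Sorted (with $ < everything):
  sorted[0] = $noodle
  sorted[1] = dle$noo
  sorted[2] = e$noodl
  sorted[3] = le$nood
  sorted[4] = noodle$
  sorted[5] = odle$no
  sorted[6] = oodle$n
sorted[5] = odle$no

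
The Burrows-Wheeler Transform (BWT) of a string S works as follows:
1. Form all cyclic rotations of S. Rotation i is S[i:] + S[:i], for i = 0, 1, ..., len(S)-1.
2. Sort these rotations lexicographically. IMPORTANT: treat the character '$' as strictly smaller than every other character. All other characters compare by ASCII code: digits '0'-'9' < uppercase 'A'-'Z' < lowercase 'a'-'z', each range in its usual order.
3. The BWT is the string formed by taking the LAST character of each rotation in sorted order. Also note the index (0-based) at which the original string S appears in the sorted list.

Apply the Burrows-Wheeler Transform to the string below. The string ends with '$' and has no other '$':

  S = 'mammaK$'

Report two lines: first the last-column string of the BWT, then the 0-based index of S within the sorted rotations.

All 7 rotations (rotation i = S[i:]+S[:i]):
  rot[0] = mammaK$
  rot[1] = ammaK$m
  rot[2] = mmaK$ma
  rot[3] = maK$mam
  rot[4] = aK$mamm
  rot[5] = K$mamma
  rot[6] = $mammaK
Sorted (with $ < everything):
  sorted[0] = $mammaK  (last char: 'K')
  sorted[1] = K$mamma  (last char: 'a')
  sorted[2] = aK$mamm  (last char: 'm')
  sorted[3] = ammaK$m  (last char: 'm')
  sorted[4] = maK$mam  (last char: 'm')
  sorted[5] = mammaK$  (last char: '$')
  sorted[6] = mmaK$ma  (last char: 'a')
Last column: Kammm$a
Original string S is at sorted index 5

Answer: Kammm$a
5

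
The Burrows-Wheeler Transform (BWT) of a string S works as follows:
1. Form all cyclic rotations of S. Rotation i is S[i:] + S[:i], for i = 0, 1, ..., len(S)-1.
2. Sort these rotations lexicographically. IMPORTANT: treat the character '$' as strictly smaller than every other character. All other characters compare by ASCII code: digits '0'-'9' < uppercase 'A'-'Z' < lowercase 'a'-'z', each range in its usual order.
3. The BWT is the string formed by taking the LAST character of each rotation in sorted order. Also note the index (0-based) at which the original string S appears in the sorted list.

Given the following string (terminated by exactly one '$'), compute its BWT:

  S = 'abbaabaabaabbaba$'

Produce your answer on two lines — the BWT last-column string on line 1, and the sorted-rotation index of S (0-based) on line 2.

All 17 rotations (rotation i = S[i:]+S[:i]):
  rot[0] = abbaabaabaabbaba$
  rot[1] = bbaabaabaabbaba$a
  rot[2] = baabaabaabbaba$ab
  rot[3] = aabaabaabbaba$abb
  rot[4] = abaabaabbaba$abba
  rot[5] = baabaabbaba$abbaa
  rot[6] = aabaabbaba$abbaab
  rot[7] = abaabbaba$abbaaba
  rot[8] = baabbaba$abbaabaa
  rot[9] = aabbaba$abbaabaab
  rot[10] = abbaba$abbaabaaba
  rot[11] = bbaba$abbaabaabaa
  rot[12] = baba$abbaabaabaab
  rot[13] = aba$abbaabaabaabb
  rot[14] = ba$abbaabaabaabba
  rot[15] = a$abbaabaabaabbab
  rot[16] = $abbaabaabaabbaba
Sorted (with $ < everything):
  sorted[0] = $abbaabaabaabbaba  (last char: 'a')
  sorted[1] = a$abbaabaabaabbab  (last char: 'b')
  sorted[2] = aabaabaabbaba$abb  (last char: 'b')
  sorted[3] = aabaabbaba$abbaab  (last char: 'b')
  sorted[4] = aabbaba$abbaabaab  (last char: 'b')
  sorted[5] = aba$abbaabaabaabb  (last char: 'b')
  sorted[6] = abaabaabbaba$abba  (last char: 'a')
  sorted[7] = abaabbaba$abbaaba  (last char: 'a')
  sorted[8] = abbaabaabaabbaba$  (last char: '$')
  sorted[9] = abbaba$abbaabaaba  (last char: 'a')
  sorted[10] = ba$abbaabaabaabba  (last char: 'a')
  sorted[11] = baabaabaabbaba$ab  (last char: 'b')
  sorted[12] = baabaabbaba$abbaa  (last char: 'a')
  sorted[13] = baabbaba$abbaabaa  (last char: 'a')
  sorted[14] = baba$abbaabaabaab  (last char: 'b')
  sorted[15] = bbaabaabaabbaba$a  (last char: 'a')
  sorted[16] = bbaba$abbaabaabaa  (last char: 'a')
Last column: abbbbbaa$aabaabaa
Original string S is at sorted index 8

Answer: abbbbbaa$aabaabaa
8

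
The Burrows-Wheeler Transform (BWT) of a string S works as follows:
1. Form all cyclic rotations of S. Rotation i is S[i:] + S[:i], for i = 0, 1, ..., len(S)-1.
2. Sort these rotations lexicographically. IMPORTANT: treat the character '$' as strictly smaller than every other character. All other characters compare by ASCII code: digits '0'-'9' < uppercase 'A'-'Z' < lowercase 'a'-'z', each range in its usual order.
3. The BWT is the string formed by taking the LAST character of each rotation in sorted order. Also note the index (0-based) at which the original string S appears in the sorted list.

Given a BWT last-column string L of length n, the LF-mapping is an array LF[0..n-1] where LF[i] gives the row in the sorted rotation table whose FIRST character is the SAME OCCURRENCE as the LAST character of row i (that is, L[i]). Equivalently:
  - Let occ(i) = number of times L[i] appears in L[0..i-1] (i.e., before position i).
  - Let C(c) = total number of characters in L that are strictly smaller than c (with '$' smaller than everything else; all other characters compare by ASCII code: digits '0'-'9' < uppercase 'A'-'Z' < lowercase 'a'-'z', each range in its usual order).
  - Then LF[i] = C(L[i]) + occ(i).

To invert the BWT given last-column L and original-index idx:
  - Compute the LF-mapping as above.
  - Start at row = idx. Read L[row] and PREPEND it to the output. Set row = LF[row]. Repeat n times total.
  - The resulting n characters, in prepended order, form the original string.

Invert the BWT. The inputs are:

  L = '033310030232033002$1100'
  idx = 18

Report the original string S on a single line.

LF mapping: 1 16 17 18 10 2 3 19 4 13 20 14 5 21 22 6 7 15 0 11 12 8 9
Walk LF starting at row 18, prepending L[row]:
  step 1: row=18, L[18]='$', prepend. Next row=LF[18]=0
  step 2: row=0, L[0]='0', prepend. Next row=LF[0]=1
  step 3: row=1, L[1]='3', prepend. Next row=LF[1]=16
  step 4: row=16, L[16]='0', prepend. Next row=LF[16]=7
  step 5: row=7, L[7]='3', prepend. Next row=LF[7]=19
  step 6: row=19, L[19]='1', prepend. Next row=LF[19]=11
  step 7: row=11, L[11]='2', prepend. Next row=LF[11]=14
  step 8: row=14, L[14]='3', prepend. Next row=LF[14]=22
  step 9: row=22, L[22]='0', prepend. Next row=LF[22]=9
  step 10: row=9, L[9]='2', prepend. Next row=LF[9]=13
  step 11: row=13, L[13]='3', prepend. Next row=LF[13]=21
  step 12: row=21, L[21]='0', prepend. Next row=LF[21]=8
  step 13: row=8, L[8]='0', prepend. Next row=LF[8]=4
  step 14: row=4, L[4]='1', prepend. Next row=LF[4]=10
  step 15: row=10, L[10]='3', prepend. Next row=LF[10]=20
  step 16: row=20, L[20]='1', prepend. Next row=LF[20]=12
  step 17: row=12, L[12]='0', prepend. Next row=LF[12]=5
  step 18: row=5, L[5]='0', prepend. Next row=LF[5]=2
  step 19: row=2, L[2]='3', prepend. Next row=LF[2]=17
  step 20: row=17, L[17]='2', prepend. Next row=LF[17]=15
  step 21: row=15, L[15]='0', prepend. Next row=LF[15]=6
  step 22: row=6, L[6]='0', prepend. Next row=LF[6]=3
  step 23: row=3, L[3]='3', prepend. Next row=LF[3]=18
Reversed output: 3002300131003203213030$

Answer: 3002300131003203213030$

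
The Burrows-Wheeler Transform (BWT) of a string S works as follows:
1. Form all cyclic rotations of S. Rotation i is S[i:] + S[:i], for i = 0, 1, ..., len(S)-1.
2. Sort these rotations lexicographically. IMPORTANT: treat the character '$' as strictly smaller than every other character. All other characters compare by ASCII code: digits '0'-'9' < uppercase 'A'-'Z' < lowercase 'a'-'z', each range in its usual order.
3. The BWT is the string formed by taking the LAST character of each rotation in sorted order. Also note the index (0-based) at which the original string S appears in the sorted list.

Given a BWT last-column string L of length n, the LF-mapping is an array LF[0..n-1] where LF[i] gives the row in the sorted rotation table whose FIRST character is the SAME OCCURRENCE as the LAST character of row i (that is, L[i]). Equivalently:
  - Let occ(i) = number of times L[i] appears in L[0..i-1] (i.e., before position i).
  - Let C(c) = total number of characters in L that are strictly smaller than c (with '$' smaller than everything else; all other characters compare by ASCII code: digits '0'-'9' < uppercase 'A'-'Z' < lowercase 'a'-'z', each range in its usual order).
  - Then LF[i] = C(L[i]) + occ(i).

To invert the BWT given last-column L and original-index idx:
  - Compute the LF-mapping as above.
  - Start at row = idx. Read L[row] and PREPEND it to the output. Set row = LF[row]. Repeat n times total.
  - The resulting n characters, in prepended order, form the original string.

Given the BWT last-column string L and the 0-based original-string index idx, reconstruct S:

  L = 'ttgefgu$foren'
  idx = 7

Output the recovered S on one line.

LF mapping: 10 11 5 1 3 6 12 0 4 8 9 2 7
Walk LF starting at row 7, prepending L[row]:
  step 1: row=7, L[7]='$', prepend. Next row=LF[7]=0
  step 2: row=0, L[0]='t', prepend. Next row=LF[0]=10
  step 3: row=10, L[10]='r', prepend. Next row=LF[10]=9
  step 4: row=9, L[9]='o', prepend. Next row=LF[9]=8
  step 5: row=8, L[8]='f', prepend. Next row=LF[8]=4
  step 6: row=4, L[4]='f', prepend. Next row=LF[4]=3
  step 7: row=3, L[3]='e', prepend. Next row=LF[3]=1
  step 8: row=1, L[1]='t', prepend. Next row=LF[1]=11
  step 9: row=11, L[11]='e', prepend. Next row=LF[11]=2
  step 10: row=2, L[2]='g', prepend. Next row=LF[2]=5
  step 11: row=5, L[5]='g', prepend. Next row=LF[5]=6
  step 12: row=6, L[6]='u', prepend. Next row=LF[6]=12
  step 13: row=12, L[12]='n', prepend. Next row=LF[12]=7
Reversed output: nuggeteffort$

Answer: nuggeteffort$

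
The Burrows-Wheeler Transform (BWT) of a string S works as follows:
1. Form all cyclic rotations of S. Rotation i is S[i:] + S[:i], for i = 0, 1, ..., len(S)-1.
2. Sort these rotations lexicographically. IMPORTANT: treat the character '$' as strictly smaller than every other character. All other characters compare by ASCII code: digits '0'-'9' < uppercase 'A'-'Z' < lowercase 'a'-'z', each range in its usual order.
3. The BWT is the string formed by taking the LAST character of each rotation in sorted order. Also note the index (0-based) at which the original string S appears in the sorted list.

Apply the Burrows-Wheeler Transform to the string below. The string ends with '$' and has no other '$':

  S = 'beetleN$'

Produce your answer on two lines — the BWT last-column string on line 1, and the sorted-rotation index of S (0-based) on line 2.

All 8 rotations (rotation i = S[i:]+S[:i]):
  rot[0] = beetleN$
  rot[1] = eetleN$b
  rot[2] = etleN$be
  rot[3] = tleN$bee
  rot[4] = leN$beet
  rot[5] = eN$beetl
  rot[6] = N$beetle
  rot[7] = $beetleN
Sorted (with $ < everything):
  sorted[0] = $beetleN  (last char: 'N')
  sorted[1] = N$beetle  (last char: 'e')
  sorted[2] = beetleN$  (last char: '$')
  sorted[3] = eN$beetl  (last char: 'l')
  sorted[4] = eetleN$b  (last char: 'b')
  sorted[5] = etleN$be  (last char: 'e')
  sorted[6] = leN$beet  (last char: 't')
  sorted[7] = tleN$bee  (last char: 'e')
Last column: Ne$lbete
Original string S is at sorted index 2

Answer: Ne$lbete
2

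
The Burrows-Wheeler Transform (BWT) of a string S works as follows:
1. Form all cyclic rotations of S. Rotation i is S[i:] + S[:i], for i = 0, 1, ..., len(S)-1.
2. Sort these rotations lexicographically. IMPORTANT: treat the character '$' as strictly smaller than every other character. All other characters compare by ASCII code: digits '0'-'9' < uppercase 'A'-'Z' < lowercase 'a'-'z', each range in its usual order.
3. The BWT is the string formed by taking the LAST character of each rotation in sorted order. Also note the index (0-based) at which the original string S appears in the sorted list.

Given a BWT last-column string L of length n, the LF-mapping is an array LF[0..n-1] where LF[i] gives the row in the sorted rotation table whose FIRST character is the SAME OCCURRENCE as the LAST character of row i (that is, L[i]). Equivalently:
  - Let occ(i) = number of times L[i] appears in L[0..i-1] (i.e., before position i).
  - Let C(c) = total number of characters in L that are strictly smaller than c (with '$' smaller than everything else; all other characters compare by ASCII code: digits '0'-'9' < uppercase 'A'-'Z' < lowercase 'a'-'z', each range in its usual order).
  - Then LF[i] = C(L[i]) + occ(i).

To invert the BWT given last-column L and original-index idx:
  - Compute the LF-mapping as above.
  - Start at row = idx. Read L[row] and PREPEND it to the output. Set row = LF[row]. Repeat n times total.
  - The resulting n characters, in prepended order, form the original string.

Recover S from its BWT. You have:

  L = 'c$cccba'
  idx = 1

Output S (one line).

LF mapping: 3 0 4 5 6 2 1
Walk LF starting at row 1, prepending L[row]:
  step 1: row=1, L[1]='$', prepend. Next row=LF[1]=0
  step 2: row=0, L[0]='c', prepend. Next row=LF[0]=3
  step 3: row=3, L[3]='c', prepend. Next row=LF[3]=5
  step 4: row=5, L[5]='b', prepend. Next row=LF[5]=2
  step 5: row=2, L[2]='c', prepend. Next row=LF[2]=4
  step 6: row=4, L[4]='c', prepend. Next row=LF[4]=6
  step 7: row=6, L[6]='a', prepend. Next row=LF[6]=1
Reversed output: accbcc$

Answer: accbcc$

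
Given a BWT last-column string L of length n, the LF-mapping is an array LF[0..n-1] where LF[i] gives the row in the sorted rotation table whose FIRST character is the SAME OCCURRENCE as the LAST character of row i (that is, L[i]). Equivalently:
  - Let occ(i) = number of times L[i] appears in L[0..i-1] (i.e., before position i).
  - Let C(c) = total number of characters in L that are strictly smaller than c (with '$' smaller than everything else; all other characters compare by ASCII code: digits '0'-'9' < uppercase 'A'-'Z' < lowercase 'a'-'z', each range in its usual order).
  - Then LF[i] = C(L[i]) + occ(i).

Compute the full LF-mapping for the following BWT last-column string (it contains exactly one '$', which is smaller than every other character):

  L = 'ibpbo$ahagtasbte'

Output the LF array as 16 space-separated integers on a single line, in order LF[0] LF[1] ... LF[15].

Answer: 10 4 12 5 11 0 1 9 2 8 14 3 13 6 15 7

Derivation:
Char counts: '$':1, 'a':3, 'b':3, 'e':1, 'g':1, 'h':1, 'i':1, 'o':1, 'p':1, 's':1, 't':2
C (first-col start): C('$')=0, C('a')=1, C('b')=4, C('e')=7, C('g')=8, C('h')=9, C('i')=10, C('o')=11, C('p')=12, C('s')=13, C('t')=14
L[0]='i': occ=0, LF[0]=C('i')+0=10+0=10
L[1]='b': occ=0, LF[1]=C('b')+0=4+0=4
L[2]='p': occ=0, LF[2]=C('p')+0=12+0=12
L[3]='b': occ=1, LF[3]=C('b')+1=4+1=5
L[4]='o': occ=0, LF[4]=C('o')+0=11+0=11
L[5]='$': occ=0, LF[5]=C('$')+0=0+0=0
L[6]='a': occ=0, LF[6]=C('a')+0=1+0=1
L[7]='h': occ=0, LF[7]=C('h')+0=9+0=9
L[8]='a': occ=1, LF[8]=C('a')+1=1+1=2
L[9]='g': occ=0, LF[9]=C('g')+0=8+0=8
L[10]='t': occ=0, LF[10]=C('t')+0=14+0=14
L[11]='a': occ=2, LF[11]=C('a')+2=1+2=3
L[12]='s': occ=0, LF[12]=C('s')+0=13+0=13
L[13]='b': occ=2, LF[13]=C('b')+2=4+2=6
L[14]='t': occ=1, LF[14]=C('t')+1=14+1=15
L[15]='e': occ=0, LF[15]=C('e')+0=7+0=7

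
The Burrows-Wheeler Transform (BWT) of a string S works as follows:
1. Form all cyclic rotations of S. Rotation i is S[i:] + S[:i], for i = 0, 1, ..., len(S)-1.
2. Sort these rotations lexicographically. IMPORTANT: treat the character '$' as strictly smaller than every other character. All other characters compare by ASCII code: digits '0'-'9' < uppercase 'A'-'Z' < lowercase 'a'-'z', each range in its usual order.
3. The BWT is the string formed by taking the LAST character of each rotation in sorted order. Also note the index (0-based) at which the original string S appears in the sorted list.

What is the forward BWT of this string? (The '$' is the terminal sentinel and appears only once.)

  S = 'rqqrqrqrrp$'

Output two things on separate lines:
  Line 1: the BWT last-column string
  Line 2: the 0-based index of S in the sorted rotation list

Answer: prrqrrr$qqq
7

Derivation:
All 11 rotations (rotation i = S[i:]+S[:i]):
  rot[0] = rqqrqrqrrp$
  rot[1] = qqrqrqrrp$r
  rot[2] = qrqrqrrp$rq
  rot[3] = rqrqrrp$rqq
  rot[4] = qrqrrp$rqqr
  rot[5] = rqrrp$rqqrq
  rot[6] = qrrp$rqqrqr
  rot[7] = rrp$rqqrqrq
  rot[8] = rp$rqqrqrqr
  rot[9] = p$rqqrqrqrr
  rot[10] = $rqqrqrqrrp
Sorted (with $ < everything):
  sorted[0] = $rqqrqrqrrp  (last char: 'p')
  sorted[1] = p$rqqrqrqrr  (last char: 'r')
  sorted[2] = qqrqrqrrp$r  (last char: 'r')
  sorted[3] = qrqrqrrp$rq  (last char: 'q')
  sorted[4] = qrqrrp$rqqr  (last char: 'r')
  sorted[5] = qrrp$rqqrqr  (last char: 'r')
  sorted[6] = rp$rqqrqrqr  (last char: 'r')
  sorted[7] = rqqrqrqrrp$  (last char: '$')
  sorted[8] = rqrqrrp$rqq  (last char: 'q')
  sorted[9] = rqrrp$rqqrq  (last char: 'q')
  sorted[10] = rrp$rqqrqrq  (last char: 'q')
Last column: prrqrrr$qqq
Original string S is at sorted index 7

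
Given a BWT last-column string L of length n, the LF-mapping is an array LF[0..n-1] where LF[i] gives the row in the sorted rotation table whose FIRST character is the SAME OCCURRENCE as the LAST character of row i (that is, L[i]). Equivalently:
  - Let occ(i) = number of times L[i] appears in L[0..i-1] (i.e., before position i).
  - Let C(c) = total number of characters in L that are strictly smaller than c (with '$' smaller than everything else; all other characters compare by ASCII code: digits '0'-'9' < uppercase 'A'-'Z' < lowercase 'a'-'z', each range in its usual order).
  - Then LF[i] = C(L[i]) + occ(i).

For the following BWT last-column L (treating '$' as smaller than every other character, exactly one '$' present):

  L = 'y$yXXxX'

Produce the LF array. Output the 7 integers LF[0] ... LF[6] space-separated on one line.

Char counts: '$':1, 'X':3, 'x':1, 'y':2
C (first-col start): C('$')=0, C('X')=1, C('x')=4, C('y')=5
L[0]='y': occ=0, LF[0]=C('y')+0=5+0=5
L[1]='$': occ=0, LF[1]=C('$')+0=0+0=0
L[2]='y': occ=1, LF[2]=C('y')+1=5+1=6
L[3]='X': occ=0, LF[3]=C('X')+0=1+0=1
L[4]='X': occ=1, LF[4]=C('X')+1=1+1=2
L[5]='x': occ=0, LF[5]=C('x')+0=4+0=4
L[6]='X': occ=2, LF[6]=C('X')+2=1+2=3

Answer: 5 0 6 1 2 4 3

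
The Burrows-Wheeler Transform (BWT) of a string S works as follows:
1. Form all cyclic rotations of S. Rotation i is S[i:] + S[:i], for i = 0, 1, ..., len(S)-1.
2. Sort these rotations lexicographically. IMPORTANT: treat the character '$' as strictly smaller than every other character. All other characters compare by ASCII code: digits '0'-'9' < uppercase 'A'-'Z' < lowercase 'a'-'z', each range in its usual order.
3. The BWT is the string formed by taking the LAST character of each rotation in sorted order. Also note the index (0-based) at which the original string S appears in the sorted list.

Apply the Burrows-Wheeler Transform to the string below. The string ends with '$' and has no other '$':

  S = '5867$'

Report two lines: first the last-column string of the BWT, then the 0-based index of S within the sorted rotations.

Answer: 7$865
1

Derivation:
All 5 rotations (rotation i = S[i:]+S[:i]):
  rot[0] = 5867$
  rot[1] = 867$5
  rot[2] = 67$58
  rot[3] = 7$586
  rot[4] = $5867
Sorted (with $ < everything):
  sorted[0] = $5867  (last char: '7')
  sorted[1] = 5867$  (last char: '$')
  sorted[2] = 67$58  (last char: '8')
  sorted[3] = 7$586  (last char: '6')
  sorted[4] = 867$5  (last char: '5')
Last column: 7$865
Original string S is at sorted index 1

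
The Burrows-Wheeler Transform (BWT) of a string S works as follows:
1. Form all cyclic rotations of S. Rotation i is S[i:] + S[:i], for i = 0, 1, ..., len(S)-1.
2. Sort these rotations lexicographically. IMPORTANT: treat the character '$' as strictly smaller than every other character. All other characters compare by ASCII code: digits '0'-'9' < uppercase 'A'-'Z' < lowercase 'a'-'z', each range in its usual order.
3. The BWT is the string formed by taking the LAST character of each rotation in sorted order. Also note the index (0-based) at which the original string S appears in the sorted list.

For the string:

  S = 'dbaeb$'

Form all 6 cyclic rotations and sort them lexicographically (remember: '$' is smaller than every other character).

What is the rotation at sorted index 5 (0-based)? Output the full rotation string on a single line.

Answer: eb$dba

Derivation:
All 6 rotations (rotation i = S[i:]+S[:i]):
  rot[0] = dbaeb$
  rot[1] = baeb$d
  rot[2] = aeb$db
  rot[3] = eb$dba
  rot[4] = b$dbae
  rot[5] = $dbaeb
Sorted (with $ < everything):
  sorted[0] = $dbaeb
  sorted[1] = aeb$db
  sorted[2] = b$dbae
  sorted[3] = baeb$d
  sorted[4] = dbaeb$
  sorted[5] = eb$dba
sorted[5] = eb$dba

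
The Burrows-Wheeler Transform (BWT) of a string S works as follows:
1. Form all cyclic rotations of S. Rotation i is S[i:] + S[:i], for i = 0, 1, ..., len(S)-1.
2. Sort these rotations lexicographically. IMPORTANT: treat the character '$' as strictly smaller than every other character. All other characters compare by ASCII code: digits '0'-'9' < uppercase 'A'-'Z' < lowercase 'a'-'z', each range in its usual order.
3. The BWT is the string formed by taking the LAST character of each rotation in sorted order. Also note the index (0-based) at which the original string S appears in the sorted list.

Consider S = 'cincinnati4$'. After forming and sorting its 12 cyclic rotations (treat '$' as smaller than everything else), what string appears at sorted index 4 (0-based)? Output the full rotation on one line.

All 12 rotations (rotation i = S[i:]+S[:i]):
  rot[0] = cincinnati4$
  rot[1] = incinnati4$c
  rot[2] = ncinnati4$ci
  rot[3] = cinnati4$cin
  rot[4] = innati4$cinc
  rot[5] = nnati4$cinci
  rot[6] = nati4$cincin
  rot[7] = ati4$cincinn
  rot[8] = ti4$cincinna
  rot[9] = i4$cincinnat
  rot[10] = 4$cincinnati
  rot[11] = $cincinnati4
Sorted (with $ < everything):
  sorted[0] = $cincinnati4
  sorted[1] = 4$cincinnati
  sorted[2] = ati4$cincinn
  sorted[3] = cincinnati4$
  sorted[4] = cinnati4$cin
  sorted[5] = i4$cincinnat
  sorted[6] = incinnati4$c
  sorted[7] = innati4$cinc
  sorted[8] = nati4$cincin
  sorted[9] = ncinnati4$ci
  sorted[10] = nnati4$cinci
  sorted[11] = ti4$cincinna
sorted[4] = cinnati4$cin

Answer: cinnati4$cin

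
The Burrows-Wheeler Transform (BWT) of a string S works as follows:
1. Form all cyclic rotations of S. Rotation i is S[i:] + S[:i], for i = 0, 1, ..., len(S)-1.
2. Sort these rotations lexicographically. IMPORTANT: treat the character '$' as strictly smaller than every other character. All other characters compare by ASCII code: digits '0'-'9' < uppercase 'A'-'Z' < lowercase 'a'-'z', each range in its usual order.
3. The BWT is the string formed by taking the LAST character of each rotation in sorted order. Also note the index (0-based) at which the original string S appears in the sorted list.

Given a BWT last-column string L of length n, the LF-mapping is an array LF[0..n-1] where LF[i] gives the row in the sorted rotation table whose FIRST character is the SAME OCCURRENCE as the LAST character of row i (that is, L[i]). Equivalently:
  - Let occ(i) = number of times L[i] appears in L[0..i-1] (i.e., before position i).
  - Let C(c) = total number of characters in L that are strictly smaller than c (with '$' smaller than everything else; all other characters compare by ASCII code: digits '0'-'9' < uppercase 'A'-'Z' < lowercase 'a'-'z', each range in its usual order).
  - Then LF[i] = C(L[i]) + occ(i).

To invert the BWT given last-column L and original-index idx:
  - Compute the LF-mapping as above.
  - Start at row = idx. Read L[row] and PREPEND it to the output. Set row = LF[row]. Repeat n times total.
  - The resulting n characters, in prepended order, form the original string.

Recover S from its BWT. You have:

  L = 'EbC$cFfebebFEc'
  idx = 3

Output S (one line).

Answer: EecFFebbcfbCE$

Derivation:
LF mapping: 2 6 1 0 9 4 13 11 7 12 8 5 3 10
Walk LF starting at row 3, prepending L[row]:
  step 1: row=3, L[3]='$', prepend. Next row=LF[3]=0
  step 2: row=0, L[0]='E', prepend. Next row=LF[0]=2
  step 3: row=2, L[2]='C', prepend. Next row=LF[2]=1
  step 4: row=1, L[1]='b', prepend. Next row=LF[1]=6
  step 5: row=6, L[6]='f', prepend. Next row=LF[6]=13
  step 6: row=13, L[13]='c', prepend. Next row=LF[13]=10
  step 7: row=10, L[10]='b', prepend. Next row=LF[10]=8
  step 8: row=8, L[8]='b', prepend. Next row=LF[8]=7
  step 9: row=7, L[7]='e', prepend. Next row=LF[7]=11
  step 10: row=11, L[11]='F', prepend. Next row=LF[11]=5
  step 11: row=5, L[5]='F', prepend. Next row=LF[5]=4
  step 12: row=4, L[4]='c', prepend. Next row=LF[4]=9
  step 13: row=9, L[9]='e', prepend. Next row=LF[9]=12
  step 14: row=12, L[12]='E', prepend. Next row=LF[12]=3
Reversed output: EecFFebbcfbCE$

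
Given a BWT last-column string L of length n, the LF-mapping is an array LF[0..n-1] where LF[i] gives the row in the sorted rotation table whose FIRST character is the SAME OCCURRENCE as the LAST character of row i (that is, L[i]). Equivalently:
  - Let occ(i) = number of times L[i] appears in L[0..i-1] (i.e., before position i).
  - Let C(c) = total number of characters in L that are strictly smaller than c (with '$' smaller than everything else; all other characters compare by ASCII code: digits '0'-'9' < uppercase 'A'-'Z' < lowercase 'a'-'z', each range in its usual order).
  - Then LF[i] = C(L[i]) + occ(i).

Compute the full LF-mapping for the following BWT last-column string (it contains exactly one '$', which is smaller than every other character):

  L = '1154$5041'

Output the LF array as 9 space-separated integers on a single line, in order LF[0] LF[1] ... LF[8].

Char counts: '$':1, '0':1, '1':3, '4':2, '5':2
C (first-col start): C('$')=0, C('0')=1, C('1')=2, C('4')=5, C('5')=7
L[0]='1': occ=0, LF[0]=C('1')+0=2+0=2
L[1]='1': occ=1, LF[1]=C('1')+1=2+1=3
L[2]='5': occ=0, LF[2]=C('5')+0=7+0=7
L[3]='4': occ=0, LF[3]=C('4')+0=5+0=5
L[4]='$': occ=0, LF[4]=C('$')+0=0+0=0
L[5]='5': occ=1, LF[5]=C('5')+1=7+1=8
L[6]='0': occ=0, LF[6]=C('0')+0=1+0=1
L[7]='4': occ=1, LF[7]=C('4')+1=5+1=6
L[8]='1': occ=2, LF[8]=C('1')+2=2+2=4

Answer: 2 3 7 5 0 8 1 6 4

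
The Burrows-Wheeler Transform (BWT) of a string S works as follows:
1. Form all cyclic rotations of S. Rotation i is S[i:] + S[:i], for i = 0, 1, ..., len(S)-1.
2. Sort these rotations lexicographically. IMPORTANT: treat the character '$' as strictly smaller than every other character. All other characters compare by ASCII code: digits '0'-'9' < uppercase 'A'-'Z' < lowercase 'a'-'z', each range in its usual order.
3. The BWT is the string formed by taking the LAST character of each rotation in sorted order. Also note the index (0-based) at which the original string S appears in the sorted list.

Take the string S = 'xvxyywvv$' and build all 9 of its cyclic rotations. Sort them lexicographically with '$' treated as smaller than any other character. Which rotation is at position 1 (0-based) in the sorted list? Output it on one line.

Answer: v$xvxyywv

Derivation:
All 9 rotations (rotation i = S[i:]+S[:i]):
  rot[0] = xvxyywvv$
  rot[1] = vxyywvv$x
  rot[2] = xyywvv$xv
  rot[3] = yywvv$xvx
  rot[4] = ywvv$xvxy
  rot[5] = wvv$xvxyy
  rot[6] = vv$xvxyyw
  rot[7] = v$xvxyywv
  rot[8] = $xvxyywvv
Sorted (with $ < everything):
  sorted[0] = $xvxyywvv
  sorted[1] = v$xvxyywv
  sorted[2] = vv$xvxyyw
  sorted[3] = vxyywvv$x
  sorted[4] = wvv$xvxyy
  sorted[5] = xvxyywvv$
  sorted[6] = xyywvv$xv
  sorted[7] = ywvv$xvxy
  sorted[8] = yywvv$xvx
sorted[1] = v$xvxyywv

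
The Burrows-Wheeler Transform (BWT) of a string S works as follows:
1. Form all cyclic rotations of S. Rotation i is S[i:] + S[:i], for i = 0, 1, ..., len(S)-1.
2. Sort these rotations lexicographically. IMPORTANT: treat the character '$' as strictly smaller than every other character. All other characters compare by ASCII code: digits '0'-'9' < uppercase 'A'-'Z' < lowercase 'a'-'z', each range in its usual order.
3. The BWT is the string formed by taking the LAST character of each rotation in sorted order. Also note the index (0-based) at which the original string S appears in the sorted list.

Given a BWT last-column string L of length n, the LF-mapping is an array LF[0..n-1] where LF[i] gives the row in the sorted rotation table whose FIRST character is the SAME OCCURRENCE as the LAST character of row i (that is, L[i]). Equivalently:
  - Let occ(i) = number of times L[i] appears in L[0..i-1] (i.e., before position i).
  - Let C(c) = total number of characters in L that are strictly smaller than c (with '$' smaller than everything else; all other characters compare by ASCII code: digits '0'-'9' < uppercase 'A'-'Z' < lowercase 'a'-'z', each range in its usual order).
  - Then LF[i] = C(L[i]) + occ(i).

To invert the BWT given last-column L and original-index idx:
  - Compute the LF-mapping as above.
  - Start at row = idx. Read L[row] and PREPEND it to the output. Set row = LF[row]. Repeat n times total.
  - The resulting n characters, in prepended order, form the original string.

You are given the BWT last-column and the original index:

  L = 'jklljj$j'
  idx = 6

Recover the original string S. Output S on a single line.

Answer: ljjljkj$

Derivation:
LF mapping: 1 5 6 7 2 3 0 4
Walk LF starting at row 6, prepending L[row]:
  step 1: row=6, L[6]='$', prepend. Next row=LF[6]=0
  step 2: row=0, L[0]='j', prepend. Next row=LF[0]=1
  step 3: row=1, L[1]='k', prepend. Next row=LF[1]=5
  step 4: row=5, L[5]='j', prepend. Next row=LF[5]=3
  step 5: row=3, L[3]='l', prepend. Next row=LF[3]=7
  step 6: row=7, L[7]='j', prepend. Next row=LF[7]=4
  step 7: row=4, L[4]='j', prepend. Next row=LF[4]=2
  step 8: row=2, L[2]='l', prepend. Next row=LF[2]=6
Reversed output: ljjljkj$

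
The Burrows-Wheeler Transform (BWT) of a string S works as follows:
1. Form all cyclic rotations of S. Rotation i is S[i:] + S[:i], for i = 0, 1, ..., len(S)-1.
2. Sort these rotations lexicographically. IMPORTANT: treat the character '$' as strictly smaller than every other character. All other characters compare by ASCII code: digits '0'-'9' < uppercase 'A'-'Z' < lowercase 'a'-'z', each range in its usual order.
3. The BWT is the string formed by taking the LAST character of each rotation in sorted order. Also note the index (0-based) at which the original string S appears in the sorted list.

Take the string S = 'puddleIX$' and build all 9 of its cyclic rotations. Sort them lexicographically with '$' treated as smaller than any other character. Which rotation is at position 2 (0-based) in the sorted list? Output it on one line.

Answer: X$puddleI

Derivation:
All 9 rotations (rotation i = S[i:]+S[:i]):
  rot[0] = puddleIX$
  rot[1] = uddleIX$p
  rot[2] = ddleIX$pu
  rot[3] = dleIX$pud
  rot[4] = leIX$pudd
  rot[5] = eIX$puddl
  rot[6] = IX$puddle
  rot[7] = X$puddleI
  rot[8] = $puddleIX
Sorted (with $ < everything):
  sorted[0] = $puddleIX
  sorted[1] = IX$puddle
  sorted[2] = X$puddleI
  sorted[3] = ddleIX$pu
  sorted[4] = dleIX$pud
  sorted[5] = eIX$puddl
  sorted[6] = leIX$pudd
  sorted[7] = puddleIX$
  sorted[8] = uddleIX$p
sorted[2] = X$puddleI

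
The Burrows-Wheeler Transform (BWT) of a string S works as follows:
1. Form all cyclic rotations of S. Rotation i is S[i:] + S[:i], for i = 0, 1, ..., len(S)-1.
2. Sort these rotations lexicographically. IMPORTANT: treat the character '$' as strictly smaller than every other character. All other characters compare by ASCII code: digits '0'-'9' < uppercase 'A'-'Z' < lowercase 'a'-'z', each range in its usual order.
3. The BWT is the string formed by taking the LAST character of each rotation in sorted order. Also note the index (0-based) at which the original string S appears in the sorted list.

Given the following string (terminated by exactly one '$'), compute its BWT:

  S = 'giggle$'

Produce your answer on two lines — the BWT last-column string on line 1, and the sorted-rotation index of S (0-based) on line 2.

All 7 rotations (rotation i = S[i:]+S[:i]):
  rot[0] = giggle$
  rot[1] = iggle$g
  rot[2] = ggle$gi
  rot[3] = gle$gig
  rot[4] = le$gigg
  rot[5] = e$giggl
  rot[6] = $giggle
Sorted (with $ < everything):
  sorted[0] = $giggle  (last char: 'e')
  sorted[1] = e$giggl  (last char: 'l')
  sorted[2] = ggle$gi  (last char: 'i')
  sorted[3] = giggle$  (last char: '$')
  sorted[4] = gle$gig  (last char: 'g')
  sorted[5] = iggle$g  (last char: 'g')
  sorted[6] = le$gigg  (last char: 'g')
Last column: eli$ggg
Original string S is at sorted index 3

Answer: eli$ggg
3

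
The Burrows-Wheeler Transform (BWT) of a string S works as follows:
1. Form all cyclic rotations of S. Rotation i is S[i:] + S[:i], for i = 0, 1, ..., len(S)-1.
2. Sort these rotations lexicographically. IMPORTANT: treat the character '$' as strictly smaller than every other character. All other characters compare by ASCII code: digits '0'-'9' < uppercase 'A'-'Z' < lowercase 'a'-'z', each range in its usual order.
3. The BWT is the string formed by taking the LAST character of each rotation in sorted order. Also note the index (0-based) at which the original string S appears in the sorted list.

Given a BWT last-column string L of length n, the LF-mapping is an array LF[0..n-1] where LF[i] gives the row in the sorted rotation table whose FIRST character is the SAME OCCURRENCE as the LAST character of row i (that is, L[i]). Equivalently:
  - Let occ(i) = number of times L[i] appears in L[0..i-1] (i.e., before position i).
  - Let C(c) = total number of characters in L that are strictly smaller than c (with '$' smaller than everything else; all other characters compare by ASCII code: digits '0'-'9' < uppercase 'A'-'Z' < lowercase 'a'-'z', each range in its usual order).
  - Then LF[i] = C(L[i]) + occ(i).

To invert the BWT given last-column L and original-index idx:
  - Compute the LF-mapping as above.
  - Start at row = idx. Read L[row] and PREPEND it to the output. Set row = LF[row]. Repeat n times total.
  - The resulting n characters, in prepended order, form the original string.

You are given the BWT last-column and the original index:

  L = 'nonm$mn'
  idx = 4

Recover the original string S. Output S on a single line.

Answer: nmnomn$

Derivation:
LF mapping: 3 6 4 1 0 2 5
Walk LF starting at row 4, prepending L[row]:
  step 1: row=4, L[4]='$', prepend. Next row=LF[4]=0
  step 2: row=0, L[0]='n', prepend. Next row=LF[0]=3
  step 3: row=3, L[3]='m', prepend. Next row=LF[3]=1
  step 4: row=1, L[1]='o', prepend. Next row=LF[1]=6
  step 5: row=6, L[6]='n', prepend. Next row=LF[6]=5
  step 6: row=5, L[5]='m', prepend. Next row=LF[5]=2
  step 7: row=2, L[2]='n', prepend. Next row=LF[2]=4
Reversed output: nmnomn$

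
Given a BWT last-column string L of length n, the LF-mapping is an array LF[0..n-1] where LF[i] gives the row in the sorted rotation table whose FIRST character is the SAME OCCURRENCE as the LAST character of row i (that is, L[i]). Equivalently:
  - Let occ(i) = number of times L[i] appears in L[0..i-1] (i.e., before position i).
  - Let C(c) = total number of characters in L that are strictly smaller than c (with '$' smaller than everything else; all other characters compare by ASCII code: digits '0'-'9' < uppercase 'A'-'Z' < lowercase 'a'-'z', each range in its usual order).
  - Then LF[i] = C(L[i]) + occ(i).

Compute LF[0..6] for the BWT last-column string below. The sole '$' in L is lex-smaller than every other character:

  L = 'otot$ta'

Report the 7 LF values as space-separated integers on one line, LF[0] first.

Char counts: '$':1, 'a':1, 'o':2, 't':3
C (first-col start): C('$')=0, C('a')=1, C('o')=2, C('t')=4
L[0]='o': occ=0, LF[0]=C('o')+0=2+0=2
L[1]='t': occ=0, LF[1]=C('t')+0=4+0=4
L[2]='o': occ=1, LF[2]=C('o')+1=2+1=3
L[3]='t': occ=1, LF[3]=C('t')+1=4+1=5
L[4]='$': occ=0, LF[4]=C('$')+0=0+0=0
L[5]='t': occ=2, LF[5]=C('t')+2=4+2=6
L[6]='a': occ=0, LF[6]=C('a')+0=1+0=1

Answer: 2 4 3 5 0 6 1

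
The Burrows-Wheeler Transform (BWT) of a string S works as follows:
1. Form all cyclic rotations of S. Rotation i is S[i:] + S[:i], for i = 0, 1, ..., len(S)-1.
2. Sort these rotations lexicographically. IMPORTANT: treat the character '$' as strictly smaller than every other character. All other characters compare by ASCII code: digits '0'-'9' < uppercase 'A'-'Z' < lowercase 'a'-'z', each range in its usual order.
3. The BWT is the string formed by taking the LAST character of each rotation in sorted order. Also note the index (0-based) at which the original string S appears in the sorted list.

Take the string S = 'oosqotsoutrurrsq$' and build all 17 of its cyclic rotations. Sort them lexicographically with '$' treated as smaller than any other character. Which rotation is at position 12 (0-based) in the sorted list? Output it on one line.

Answer: sqotsoutrurrsq$oo

Derivation:
All 17 rotations (rotation i = S[i:]+S[:i]):
  rot[0] = oosqotsoutrurrsq$
  rot[1] = osqotsoutrurrsq$o
  rot[2] = sqotsoutrurrsq$oo
  rot[3] = qotsoutrurrsq$oos
  rot[4] = otsoutrurrsq$oosq
  rot[5] = tsoutrurrsq$oosqo
  rot[6] = soutrurrsq$oosqot
  rot[7] = outrurrsq$oosqots
  rot[8] = utrurrsq$oosqotso
  rot[9] = trurrsq$oosqotsou
  rot[10] = rurrsq$oosqotsout
  rot[11] = urrsq$oosqotsoutr
  rot[12] = rrsq$oosqotsoutru
  rot[13] = rsq$oosqotsoutrur
  rot[14] = sq$oosqotsoutrurr
  rot[15] = q$oosqotsoutrurrs
  rot[16] = $oosqotsoutrurrsq
Sorted (with $ < everything):
  sorted[0] = $oosqotsoutrurrsq
  sorted[1] = oosqotsoutrurrsq$
  sorted[2] = osqotsoutrurrsq$o
  sorted[3] = otsoutrurrsq$oosq
  sorted[4] = outrurrsq$oosqots
  sorted[5] = q$oosqotsoutrurrs
  sorted[6] = qotsoutrurrsq$oos
  sorted[7] = rrsq$oosqotsoutru
  sorted[8] = rsq$oosqotsoutrur
  sorted[9] = rurrsq$oosqotsout
  sorted[10] = soutrurrsq$oosqot
  sorted[11] = sq$oosqotsoutrurr
  sorted[12] = sqotsoutrurrsq$oo
  sorted[13] = trurrsq$oosqotsou
  sorted[14] = tsoutrurrsq$oosqo
  sorted[15] = urrsq$oosqotsoutr
  sorted[16] = utrurrsq$oosqotso
sorted[12] = sqotsoutrurrsq$oo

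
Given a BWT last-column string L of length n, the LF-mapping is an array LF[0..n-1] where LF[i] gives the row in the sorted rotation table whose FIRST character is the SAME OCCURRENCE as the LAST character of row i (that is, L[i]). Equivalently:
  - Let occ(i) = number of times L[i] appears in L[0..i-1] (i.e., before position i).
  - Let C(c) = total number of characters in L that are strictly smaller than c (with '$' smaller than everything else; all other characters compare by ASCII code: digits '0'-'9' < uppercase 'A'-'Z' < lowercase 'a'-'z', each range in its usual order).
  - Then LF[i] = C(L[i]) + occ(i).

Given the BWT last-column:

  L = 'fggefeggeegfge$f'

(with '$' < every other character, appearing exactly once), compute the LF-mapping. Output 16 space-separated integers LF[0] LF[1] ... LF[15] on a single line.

Answer: 6 10 11 1 7 2 12 13 3 4 14 8 15 5 0 9

Derivation:
Char counts: '$':1, 'e':5, 'f':4, 'g':6
C (first-col start): C('$')=0, C('e')=1, C('f')=6, C('g')=10
L[0]='f': occ=0, LF[0]=C('f')+0=6+0=6
L[1]='g': occ=0, LF[1]=C('g')+0=10+0=10
L[2]='g': occ=1, LF[2]=C('g')+1=10+1=11
L[3]='e': occ=0, LF[3]=C('e')+0=1+0=1
L[4]='f': occ=1, LF[4]=C('f')+1=6+1=7
L[5]='e': occ=1, LF[5]=C('e')+1=1+1=2
L[6]='g': occ=2, LF[6]=C('g')+2=10+2=12
L[7]='g': occ=3, LF[7]=C('g')+3=10+3=13
L[8]='e': occ=2, LF[8]=C('e')+2=1+2=3
L[9]='e': occ=3, LF[9]=C('e')+3=1+3=4
L[10]='g': occ=4, LF[10]=C('g')+4=10+4=14
L[11]='f': occ=2, LF[11]=C('f')+2=6+2=8
L[12]='g': occ=5, LF[12]=C('g')+5=10+5=15
L[13]='e': occ=4, LF[13]=C('e')+4=1+4=5
L[14]='$': occ=0, LF[14]=C('$')+0=0+0=0
L[15]='f': occ=3, LF[15]=C('f')+3=6+3=9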